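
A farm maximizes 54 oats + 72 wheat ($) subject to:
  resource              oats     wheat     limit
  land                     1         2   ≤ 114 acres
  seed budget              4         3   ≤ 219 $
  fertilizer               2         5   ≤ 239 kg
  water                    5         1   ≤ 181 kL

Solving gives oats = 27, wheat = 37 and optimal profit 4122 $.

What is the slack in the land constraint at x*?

13

land used = 1·27 + 2·37 = 101; slack = 114 − 101 = 13.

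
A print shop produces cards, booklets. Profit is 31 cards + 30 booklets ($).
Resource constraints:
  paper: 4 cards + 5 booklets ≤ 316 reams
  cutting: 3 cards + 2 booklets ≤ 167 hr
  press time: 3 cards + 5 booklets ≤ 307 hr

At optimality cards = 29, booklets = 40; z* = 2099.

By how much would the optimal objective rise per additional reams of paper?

4

Check each constraint at x*: paper 316/316 (tight); cutting 167/167 (tight); press time 287/307 (slack 20).
By complementary slackness, y = 0 for the non-binding constraint.
The binding rows give the dual system: 4·y_paper + 3·y_cutting = 31 and 5·y_paper + 2·y_cutting = 30.
Solving: y_paper = 4, y_cutting = 5.
Shadow price of paper = 4.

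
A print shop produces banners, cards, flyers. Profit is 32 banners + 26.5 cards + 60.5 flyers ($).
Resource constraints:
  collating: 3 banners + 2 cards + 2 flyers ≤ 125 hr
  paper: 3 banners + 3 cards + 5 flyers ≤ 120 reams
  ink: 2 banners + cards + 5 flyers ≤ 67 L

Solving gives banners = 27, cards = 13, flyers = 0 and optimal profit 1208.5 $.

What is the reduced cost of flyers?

Check each constraint at x*: collating 107/125 (slack 18); paper 120/120 (tight); ink 67/67 (tight).
Since collating is not tight, its dual is 0.
From A_Bᵀ y = c: 3·y_paper + 2·y_ink = 32; 3·y_paper + 1·y_ink = 26.5.
→ y_paper = 7 and y_ink = 5.5.
Reduced cost of flyers: c₃ − yᵀa₃ = 60.5 − (7·5 + 5.5·5) = 60.5 − 62.5 = -2.

-2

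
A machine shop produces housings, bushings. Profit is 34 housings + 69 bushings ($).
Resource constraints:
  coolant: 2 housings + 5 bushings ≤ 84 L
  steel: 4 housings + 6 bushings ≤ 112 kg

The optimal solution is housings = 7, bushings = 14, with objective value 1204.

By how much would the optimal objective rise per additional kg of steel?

Both coolant and steel are binding at x*.
From A_Bᵀ y = c: 2·y_coolant + 4·y_steel = 34; 5·y_coolant + 6·y_steel = 69.
Solving: y_coolant = 9, y_steel = 4.
Shadow price of steel = 4.

4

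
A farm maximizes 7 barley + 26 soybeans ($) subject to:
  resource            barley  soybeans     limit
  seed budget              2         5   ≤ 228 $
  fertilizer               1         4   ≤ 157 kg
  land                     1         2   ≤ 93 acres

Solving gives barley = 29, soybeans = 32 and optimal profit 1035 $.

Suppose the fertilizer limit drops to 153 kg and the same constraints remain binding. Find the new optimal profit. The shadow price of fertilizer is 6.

1011

Δb = -4, so new z* = 1035 + (6)·(-4) = 1035 − 24 = 1011.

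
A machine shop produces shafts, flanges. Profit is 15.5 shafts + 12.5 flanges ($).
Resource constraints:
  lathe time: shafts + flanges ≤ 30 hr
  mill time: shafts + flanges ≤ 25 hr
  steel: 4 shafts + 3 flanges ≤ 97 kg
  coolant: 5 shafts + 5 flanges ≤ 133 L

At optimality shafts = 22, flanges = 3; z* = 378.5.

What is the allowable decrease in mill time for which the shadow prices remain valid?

0.75

Binding constraints: mill time, steel. The basis is B = [[1,1],[4,3]] with det -1.
Per unit decrease in mill time, x* moves by d = (3, -4).
The basis stays optimal until flanges reaches 0; allowable decrease = 0.75 hr.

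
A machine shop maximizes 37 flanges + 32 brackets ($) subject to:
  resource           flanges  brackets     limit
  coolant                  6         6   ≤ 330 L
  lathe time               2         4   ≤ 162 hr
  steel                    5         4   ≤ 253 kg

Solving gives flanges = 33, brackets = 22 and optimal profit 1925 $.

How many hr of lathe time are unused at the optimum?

8

lathe time used = 2·33 + 4·22 = 154; slack = 162 − 154 = 8.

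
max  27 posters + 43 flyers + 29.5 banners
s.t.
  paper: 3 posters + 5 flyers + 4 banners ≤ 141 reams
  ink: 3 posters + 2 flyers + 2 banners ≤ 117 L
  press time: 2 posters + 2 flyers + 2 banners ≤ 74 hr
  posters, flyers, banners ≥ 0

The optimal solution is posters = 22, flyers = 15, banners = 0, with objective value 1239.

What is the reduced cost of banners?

At the optimum: paper uses 141 of 141 (binding); ink uses 96 of 117 (slack = 21); press time uses 74 of 74 (binding).
Slack constraints have shadow price 0 (complementary slackness).
From A_Bᵀ y = c: 3·y_paper + 2·y_press time = 27; 5·y_paper + 2·y_press time = 43.
Solving: y_paper = 8, y_press time = 1.5.
Reduced cost of banners: c₃ − yᵀa₃ = 29.5 − (8·4 + 1.5·2) = 29.5 − 35 = -5.5.

-5.5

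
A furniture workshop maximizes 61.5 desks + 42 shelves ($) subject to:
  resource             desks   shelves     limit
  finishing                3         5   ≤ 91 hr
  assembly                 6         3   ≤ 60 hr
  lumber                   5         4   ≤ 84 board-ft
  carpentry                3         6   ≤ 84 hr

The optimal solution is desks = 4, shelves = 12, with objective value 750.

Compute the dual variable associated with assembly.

9

At the optimum: finishing uses 72 of 91 (slack = 19); assembly uses 60 of 60 (binding); lumber uses 68 of 84 (slack = 16); carpentry uses 84 of 84 (binding).
Since finishing, lumber are not tight, their duals are 0.
From A_Bᵀ y = c: 6·y_assembly + 3·y_carpentry = 61.5; 3·y_assembly + 6·y_carpentry = 42.
Solving: y_assembly = 9, y_carpentry = 2.5.
Shadow price of assembly = 9.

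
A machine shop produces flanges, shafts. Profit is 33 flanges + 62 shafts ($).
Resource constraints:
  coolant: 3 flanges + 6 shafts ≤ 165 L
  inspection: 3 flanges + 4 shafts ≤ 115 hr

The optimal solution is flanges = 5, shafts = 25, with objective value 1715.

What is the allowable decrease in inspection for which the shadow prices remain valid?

Binding constraints: coolant, inspection. The basis is B = [[3,6],[3,4]] with det -6.
Per unit decrease in inspection, x* moves by d = (-1, 0.5).
The basis stays optimal until flanges reaches 0; allowable decrease = 5 hr.

5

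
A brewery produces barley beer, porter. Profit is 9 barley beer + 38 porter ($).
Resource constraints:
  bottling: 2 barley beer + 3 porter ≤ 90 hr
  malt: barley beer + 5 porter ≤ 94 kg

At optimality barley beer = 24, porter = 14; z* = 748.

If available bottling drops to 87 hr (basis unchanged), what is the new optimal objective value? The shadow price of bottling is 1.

Δb = -3, so new z* = 748 + (1)·(-3) = 748 − 3 = 745.

745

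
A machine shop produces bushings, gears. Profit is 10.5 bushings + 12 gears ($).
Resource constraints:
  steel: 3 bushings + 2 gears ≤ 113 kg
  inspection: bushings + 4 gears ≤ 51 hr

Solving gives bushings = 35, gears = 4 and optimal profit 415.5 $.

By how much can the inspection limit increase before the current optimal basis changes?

Binding constraints: steel, inspection. The basis is B = [[3,2],[1,4]] with det 10.
Per unit increase in inspection, x* moves by d = (-0.2, 0.3).
The basis stays optimal until bushings reaches 0; allowable increase = 175 hr.

175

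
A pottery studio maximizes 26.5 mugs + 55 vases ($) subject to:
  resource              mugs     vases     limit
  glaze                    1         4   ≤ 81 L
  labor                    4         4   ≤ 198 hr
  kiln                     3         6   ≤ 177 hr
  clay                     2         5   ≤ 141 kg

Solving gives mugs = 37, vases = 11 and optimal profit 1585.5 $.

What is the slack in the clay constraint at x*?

12

clay used = 2·37 + 5·11 = 129; slack = 141 − 129 = 12.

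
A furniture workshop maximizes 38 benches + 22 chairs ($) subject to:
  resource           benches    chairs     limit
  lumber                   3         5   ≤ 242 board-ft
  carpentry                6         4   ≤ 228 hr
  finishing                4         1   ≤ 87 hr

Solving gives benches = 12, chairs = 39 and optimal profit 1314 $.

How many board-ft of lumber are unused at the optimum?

lumber used = 3·12 + 5·39 = 231; slack = 242 − 231 = 11.

11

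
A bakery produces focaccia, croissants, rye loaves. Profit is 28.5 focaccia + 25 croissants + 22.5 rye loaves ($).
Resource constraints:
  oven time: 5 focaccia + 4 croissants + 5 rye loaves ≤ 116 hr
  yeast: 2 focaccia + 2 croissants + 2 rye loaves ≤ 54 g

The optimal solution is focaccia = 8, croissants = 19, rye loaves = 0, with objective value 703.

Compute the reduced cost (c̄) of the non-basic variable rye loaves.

-6

Check each constraint at x*: oven time 116/116 (tight); yeast 54/54 (tight).
From A_Bᵀ y = c: 5·y_oven time + 2·y_yeast = 28.5; 4·y_oven time + 2·y_yeast = 25.
This yields shadow prices y_oven time = 3.5, y_yeast = 5.5.
Reduced cost of rye loaves: c₃ − yᵀa₃ = 22.5 − (3.5·5 + 5.5·2) = 22.5 − 28.5 = -6.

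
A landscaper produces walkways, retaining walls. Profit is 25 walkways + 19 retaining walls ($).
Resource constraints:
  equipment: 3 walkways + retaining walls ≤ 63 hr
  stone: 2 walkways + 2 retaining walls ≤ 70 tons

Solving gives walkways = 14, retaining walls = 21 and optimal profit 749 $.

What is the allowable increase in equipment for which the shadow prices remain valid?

Binding constraints: equipment, stone. The basis is B = [[3,1],[2,2]] with det 4.
Per unit increase in equipment, x* moves by d = (0.5, -0.5).
The basis stays optimal until retaining walls reaches 0; allowable increase = 42 hr.

42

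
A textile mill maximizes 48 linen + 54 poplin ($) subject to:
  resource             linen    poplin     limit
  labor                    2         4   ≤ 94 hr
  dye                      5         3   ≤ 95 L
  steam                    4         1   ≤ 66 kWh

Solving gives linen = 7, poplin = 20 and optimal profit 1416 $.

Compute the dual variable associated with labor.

At the optimum: labor uses 94 of 94 (binding); dye uses 95 of 95 (binding); steam uses 48 of 66 (slack = 18).
Slack constraints have shadow price 0 (complementary slackness).
The binding rows give the dual system: 2·y_labor + 5·y_dye = 48 and 4·y_labor + 3·y_dye = 54.
This yields shadow prices y_labor = 9, y_dye = 6.
Shadow price of labor = 9.

9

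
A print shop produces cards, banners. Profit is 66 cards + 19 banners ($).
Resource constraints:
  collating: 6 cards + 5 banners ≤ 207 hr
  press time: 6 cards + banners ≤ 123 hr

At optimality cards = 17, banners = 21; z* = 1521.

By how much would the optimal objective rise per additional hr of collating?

2

Check each constraint at x*: collating 207/207 (tight); press time 123/123 (tight).
From A_Bᵀ y = c: 6·y_collating + 6·y_press time = 66; 5·y_collating + 1·y_press time = 19.
This yields shadow prices y_collating = 2, y_press time = 9.
Shadow price of collating = 2.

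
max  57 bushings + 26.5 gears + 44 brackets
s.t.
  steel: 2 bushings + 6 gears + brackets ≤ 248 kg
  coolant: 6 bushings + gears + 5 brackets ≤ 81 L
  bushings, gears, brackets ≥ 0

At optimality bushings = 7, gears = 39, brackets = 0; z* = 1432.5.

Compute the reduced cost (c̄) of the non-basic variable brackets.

Both steel and coolant are binding at x*.
Dual feasibility on the basic columns requires 2·y_steel + 6·y_coolant = 57, 6·y_steel + 1·y_coolant = 26.5.
→ y_steel = 3 and y_coolant = 8.5.
Reduced cost of brackets: c₃ − yᵀa₃ = 44 − (3·1 + 8.5·5) = 44 − 45.5 = -1.5.

-1.5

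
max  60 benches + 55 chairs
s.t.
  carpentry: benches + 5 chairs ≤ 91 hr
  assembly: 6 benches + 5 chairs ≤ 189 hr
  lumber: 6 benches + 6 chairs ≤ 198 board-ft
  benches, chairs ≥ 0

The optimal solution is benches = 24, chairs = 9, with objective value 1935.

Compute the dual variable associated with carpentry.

Check each constraint at x*: carpentry 69/91 (slack 22); assembly 189/189 (tight); lumber 198/198 (tight).
Since carpentry is not tight, its dual is 0.
The binding rows give the dual system: 6·y_assembly + 6·y_lumber = 60 and 5·y_assembly + 6·y_lumber = 55.
This yields shadow prices y_assembly = 5, y_lumber = 5.
Shadow price of carpentry = 0.

0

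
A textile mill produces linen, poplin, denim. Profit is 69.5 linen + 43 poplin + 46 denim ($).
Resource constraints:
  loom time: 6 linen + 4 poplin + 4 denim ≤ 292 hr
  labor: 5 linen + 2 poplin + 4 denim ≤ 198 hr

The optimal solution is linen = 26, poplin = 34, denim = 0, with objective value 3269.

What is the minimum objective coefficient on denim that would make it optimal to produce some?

Check each constraint at x*: loom time 292/292 (tight); labor 198/198 (tight).
From A_Bᵀ y = c: 6·y_loom time + 5·y_labor = 69.5; 4·y_loom time + 2·y_labor = 43.
Solving: y_loom time = 9.5, y_labor = 2.5.
denim enters the basis when its profit ≥ yᵀa₃ = 9.5·4 + 2.5·4 = 48.

48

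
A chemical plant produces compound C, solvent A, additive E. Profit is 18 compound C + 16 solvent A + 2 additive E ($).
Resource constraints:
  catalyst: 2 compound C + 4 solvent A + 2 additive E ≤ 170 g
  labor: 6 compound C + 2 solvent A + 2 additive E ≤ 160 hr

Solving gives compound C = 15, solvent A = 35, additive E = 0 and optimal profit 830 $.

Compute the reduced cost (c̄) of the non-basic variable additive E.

Both catalyst and labor are binding at x*.
Dual feasibility on the basic columns requires 2·y_catalyst + 6·y_labor = 18, 4·y_catalyst + 2·y_labor = 16.
→ y_catalyst = 3 and y_labor = 2.
Reduced cost of additive E: c₃ − yᵀa₃ = 2 − (3·2 + 2·2) = 2 − 10 = -8.

-8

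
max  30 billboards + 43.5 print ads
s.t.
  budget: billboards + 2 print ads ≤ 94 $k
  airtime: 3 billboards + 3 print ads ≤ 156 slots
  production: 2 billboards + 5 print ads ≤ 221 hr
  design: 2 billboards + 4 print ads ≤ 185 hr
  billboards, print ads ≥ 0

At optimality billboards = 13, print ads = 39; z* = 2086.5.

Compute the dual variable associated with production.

4.5

At the optimum: budget uses 91 of 94 (slack = 3); airtime uses 156 of 156 (binding); production uses 221 of 221 (binding); design uses 182 of 185 (slack = 3).
By complementary slackness, y = 0 for the non-binding constraints.
The binding rows give the dual system: 3·y_airtime + 2·y_production = 30 and 3·y_airtime + 5·y_production = 43.5.
→ y_airtime = 7 and y_production = 4.5.
Shadow price of production = 4.5.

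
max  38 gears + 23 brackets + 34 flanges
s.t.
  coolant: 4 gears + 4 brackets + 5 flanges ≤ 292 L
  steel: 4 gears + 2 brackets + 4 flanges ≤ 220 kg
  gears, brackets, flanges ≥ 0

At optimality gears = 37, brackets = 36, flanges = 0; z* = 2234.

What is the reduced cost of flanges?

Both coolant and steel are binding at x*.
Dual feasibility on the basic columns requires 4·y_coolant + 4·y_steel = 38, 4·y_coolant + 2·y_steel = 23.
→ y_coolant = 2 and y_steel = 7.5.
Reduced cost of flanges: c₃ − yᵀa₃ = 34 − (2·5 + 7.5·4) = 34 − 40 = -6.

-6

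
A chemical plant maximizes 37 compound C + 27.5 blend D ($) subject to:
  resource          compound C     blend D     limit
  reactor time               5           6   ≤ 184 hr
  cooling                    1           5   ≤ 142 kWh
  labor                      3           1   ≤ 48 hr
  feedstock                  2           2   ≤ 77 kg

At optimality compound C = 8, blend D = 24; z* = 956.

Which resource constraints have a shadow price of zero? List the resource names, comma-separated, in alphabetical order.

reactor time: 184/184 (binding)
cooling: 128/142 (slack 14)
labor: 48/48 (binding)
feedstock: 64/77 (slack 13)
By complementary slackness, a constraint with positive slack has shadow price 0 → cooling, feedstock.

cooling, feedstock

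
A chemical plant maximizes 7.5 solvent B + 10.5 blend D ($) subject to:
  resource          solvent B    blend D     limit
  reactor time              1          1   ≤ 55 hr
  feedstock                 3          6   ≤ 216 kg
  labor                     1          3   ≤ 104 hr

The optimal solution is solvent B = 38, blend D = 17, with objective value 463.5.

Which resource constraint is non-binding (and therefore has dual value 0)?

reactor time: 55/55 (binding)
feedstock: 216/216 (binding)
labor: 89/104 (slack 15)
By complementary slackness, a constraint with positive slack has shadow price 0 → labor.

labor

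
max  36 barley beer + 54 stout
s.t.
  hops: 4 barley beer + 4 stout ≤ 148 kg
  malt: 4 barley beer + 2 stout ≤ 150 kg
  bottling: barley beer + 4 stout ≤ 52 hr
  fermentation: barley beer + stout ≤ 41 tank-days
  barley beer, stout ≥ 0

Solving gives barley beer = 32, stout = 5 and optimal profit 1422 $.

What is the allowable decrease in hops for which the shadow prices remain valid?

96

Binding constraints: hops, bottling. The basis is B = [[4,4],[1,4]] with det 12.
Per unit decrease in hops, x* moves by d = (-0.3333, 0.0833).
The basis stays optimal until barley beer reaches 0; allowable decrease = 96 kg.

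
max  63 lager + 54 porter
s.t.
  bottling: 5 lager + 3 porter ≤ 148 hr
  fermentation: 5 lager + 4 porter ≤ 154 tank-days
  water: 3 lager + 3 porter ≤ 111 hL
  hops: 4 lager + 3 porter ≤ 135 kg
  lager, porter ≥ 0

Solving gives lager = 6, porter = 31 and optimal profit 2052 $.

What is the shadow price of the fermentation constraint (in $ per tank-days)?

At the optimum: bottling uses 123 of 148 (slack = 25); fermentation uses 154 of 154 (binding); water uses 111 of 111 (binding); hops uses 117 of 135 (slack = 18).
Since bottling, hops are not tight, their duals are 0.
Dual feasibility on the basic columns requires 5·y_fermentation + 3·y_water = 63, 4·y_fermentation + 3·y_water = 54.
→ y_fermentation = 9 and y_water = 6.
Shadow price of fermentation = 9.

9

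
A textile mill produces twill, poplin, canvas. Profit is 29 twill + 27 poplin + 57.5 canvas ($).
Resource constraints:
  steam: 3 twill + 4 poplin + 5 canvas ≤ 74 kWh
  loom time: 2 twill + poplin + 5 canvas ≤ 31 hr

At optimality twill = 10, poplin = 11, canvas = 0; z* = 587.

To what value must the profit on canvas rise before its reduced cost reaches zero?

60

At the optimum: steam uses 74 of 74 (binding); loom time uses 31 of 31 (binding).
From A_Bᵀ y = c: 3·y_steam + 2·y_loom time = 29; 4·y_steam + 1·y_loom time = 27.
This yields shadow prices y_steam = 5, y_loom time = 7.
canvas enters the basis when its profit ≥ yᵀa₃ = 5·5 + 7·5 = 60.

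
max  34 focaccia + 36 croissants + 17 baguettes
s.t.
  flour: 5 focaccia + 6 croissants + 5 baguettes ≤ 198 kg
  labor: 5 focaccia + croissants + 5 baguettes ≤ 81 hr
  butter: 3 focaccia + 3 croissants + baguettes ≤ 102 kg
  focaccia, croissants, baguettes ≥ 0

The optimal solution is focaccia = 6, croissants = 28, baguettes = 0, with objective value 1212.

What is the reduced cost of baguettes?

At the optimum: flour uses 198 of 198 (binding); labor uses 58 of 81 (slack = 23); butter uses 102 of 102 (binding).
By complementary slackness, y = 0 for the non-binding constraint.
The binding rows give the dual system: 5·y_flour + 3·y_butter = 34 and 6·y_flour + 3·y_butter = 36.
Solving: y_flour = 2, y_butter = 8.
Reduced cost of baguettes: c₃ − yᵀa₃ = 17 − (2·5 + 8·1) = 17 − 18 = -1.

-1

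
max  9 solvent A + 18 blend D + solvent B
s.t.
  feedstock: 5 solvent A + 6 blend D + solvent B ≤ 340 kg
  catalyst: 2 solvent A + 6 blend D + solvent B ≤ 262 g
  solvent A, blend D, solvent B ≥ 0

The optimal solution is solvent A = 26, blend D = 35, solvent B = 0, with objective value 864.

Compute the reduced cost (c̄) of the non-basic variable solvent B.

Check each constraint at x*: feedstock 340/340 (tight); catalyst 262/262 (tight).
Dual feasibility on the basic columns requires 5·y_feedstock + 2·y_catalyst = 9, 6·y_feedstock + 6·y_catalyst = 18.
Solving: y_feedstock = 1, y_catalyst = 2.
Reduced cost of solvent B: c₃ − yᵀa₃ = 1 − (1·1 + 2·1) = 1 − 3 = -2.

-2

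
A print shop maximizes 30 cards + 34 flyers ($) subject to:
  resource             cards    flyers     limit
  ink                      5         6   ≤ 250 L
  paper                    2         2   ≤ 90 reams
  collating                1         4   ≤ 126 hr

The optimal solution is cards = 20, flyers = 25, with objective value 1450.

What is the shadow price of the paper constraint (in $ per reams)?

5

Binding: ink and paper. Non-binding: collating (6 unused).
Since collating is not tight, its dual is 0.
The binding rows give the dual system: 5·y_ink + 2·y_paper = 30 and 6·y_ink + 2·y_paper = 34.
This yields shadow prices y_ink = 4, y_paper = 5.
Shadow price of paper = 5.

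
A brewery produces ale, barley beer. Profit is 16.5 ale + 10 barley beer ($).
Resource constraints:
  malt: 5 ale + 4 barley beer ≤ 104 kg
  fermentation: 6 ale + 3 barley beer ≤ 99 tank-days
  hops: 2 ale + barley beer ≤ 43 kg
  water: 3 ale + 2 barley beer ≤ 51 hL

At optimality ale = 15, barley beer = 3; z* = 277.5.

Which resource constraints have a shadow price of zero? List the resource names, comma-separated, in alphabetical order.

malt: 87/104 (slack 17)
fermentation: 99/99 (binding)
hops: 33/43 (slack 10)
water: 51/51 (binding)
By complementary slackness, a constraint with positive slack has shadow price 0 → hops, malt.

hops, malt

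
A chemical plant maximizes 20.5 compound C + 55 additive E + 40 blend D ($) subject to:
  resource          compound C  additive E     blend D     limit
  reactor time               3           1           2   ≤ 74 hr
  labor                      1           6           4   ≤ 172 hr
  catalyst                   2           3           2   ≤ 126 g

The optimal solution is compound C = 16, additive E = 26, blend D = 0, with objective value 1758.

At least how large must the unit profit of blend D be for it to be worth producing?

At the optimum: reactor time uses 74 of 74 (binding); labor uses 172 of 172 (binding); catalyst uses 110 of 126 (slack = 16).
Since catalyst is not tight, its dual is 0.
The binding rows give the dual system: 3·y_reactor time + 1·y_labor = 20.5 and 1·y_reactor time + 6·y_labor = 55.
→ y_reactor time = 4 and y_labor = 8.5.
blend D enters the basis when its profit ≥ yᵀa₃ = 4·2 + 8.5·4 = 42.

42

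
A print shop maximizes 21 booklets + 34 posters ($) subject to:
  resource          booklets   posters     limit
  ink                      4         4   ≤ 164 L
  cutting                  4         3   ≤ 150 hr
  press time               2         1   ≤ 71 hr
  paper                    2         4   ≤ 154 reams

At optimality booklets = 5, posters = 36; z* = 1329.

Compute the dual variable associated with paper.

6.5

Binding: ink and paper. Non-binding: cutting (22 unused), press time (25 unused).
By complementary slackness, y = 0 for the non-binding constraints.
The binding rows give the dual system: 4·y_ink + 2·y_paper = 21 and 4·y_ink + 4·y_paper = 34.
This yields shadow prices y_ink = 2, y_paper = 6.5.
Shadow price of paper = 6.5.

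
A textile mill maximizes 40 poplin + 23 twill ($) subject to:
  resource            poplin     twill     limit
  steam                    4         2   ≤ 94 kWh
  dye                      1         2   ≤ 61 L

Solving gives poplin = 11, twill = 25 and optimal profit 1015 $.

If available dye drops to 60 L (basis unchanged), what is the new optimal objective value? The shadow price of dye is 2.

1013

Δb = -1, so new z* = 1015 + (2)·(-1) = 1015 − 2 = 1013.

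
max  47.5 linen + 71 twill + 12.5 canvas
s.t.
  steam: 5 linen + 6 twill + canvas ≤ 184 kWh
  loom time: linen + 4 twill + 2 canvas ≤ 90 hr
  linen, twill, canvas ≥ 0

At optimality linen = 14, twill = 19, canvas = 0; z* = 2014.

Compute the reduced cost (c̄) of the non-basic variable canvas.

At the optimum: steam uses 184 of 184 (binding); loom time uses 90 of 90 (binding).
From A_Bᵀ y = c: 5·y_steam + 1·y_loom time = 47.5; 6·y_steam + 4·y_loom time = 71.
→ y_steam = 8.5 and y_loom time = 5.
Reduced cost of canvas: c₃ − yᵀa₃ = 12.5 − (8.5·1 + 5·2) = 12.5 − 18.5 = -6.

-6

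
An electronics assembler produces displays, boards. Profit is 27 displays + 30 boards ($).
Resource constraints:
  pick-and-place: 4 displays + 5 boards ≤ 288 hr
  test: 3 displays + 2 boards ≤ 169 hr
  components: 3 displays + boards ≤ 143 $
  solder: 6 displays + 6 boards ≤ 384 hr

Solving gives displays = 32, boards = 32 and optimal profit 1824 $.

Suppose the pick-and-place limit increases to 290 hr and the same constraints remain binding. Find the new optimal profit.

At the optimum: pick-and-place uses 288 of 288 (binding); test uses 160 of 169 (slack = 9); components uses 128 of 143 (slack = 15); solder uses 384 of 384 (binding).
Since test, components are not tight, their duals are 0.
From A_Bᵀ y = c: 4·y_pick-and-place + 6·y_solder = 27; 5·y_pick-and-place + 6·y_solder = 30.
Solving: y_pick-and-place = 3, y_solder = 2.5.
Δz = y_pick-and-place·Δb = 3 × (2) = 6, so new z* = 1824 + 6 = 1830.

1830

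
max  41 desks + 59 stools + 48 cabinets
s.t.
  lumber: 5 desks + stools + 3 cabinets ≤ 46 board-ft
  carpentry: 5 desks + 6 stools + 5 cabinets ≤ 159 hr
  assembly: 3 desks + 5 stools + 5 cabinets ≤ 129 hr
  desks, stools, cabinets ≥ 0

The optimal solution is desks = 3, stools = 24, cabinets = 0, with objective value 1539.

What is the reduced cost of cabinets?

-7

At the optimum: lumber uses 39 of 46 (slack = 7); carpentry uses 159 of 159 (binding); assembly uses 129 of 129 (binding).
Since lumber is not tight, its dual is 0.
The binding rows give the dual system: 5·y_carpentry + 3·y_assembly = 41 and 6·y_carpentry + 5·y_assembly = 59.
This yields shadow prices y_carpentry = 4, y_assembly = 7.
Reduced cost of cabinets: c₃ − yᵀa₃ = 48 − (4·5 + 7·5) = 48 − 55 = -7.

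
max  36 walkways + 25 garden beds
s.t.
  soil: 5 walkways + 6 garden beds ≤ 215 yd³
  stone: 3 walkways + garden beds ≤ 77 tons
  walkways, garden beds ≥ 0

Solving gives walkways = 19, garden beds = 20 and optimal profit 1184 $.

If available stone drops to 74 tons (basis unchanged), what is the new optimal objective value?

1163

At the optimum: soil uses 215 of 215 (binding); stone uses 77 of 77 (binding).
Dual feasibility on the basic columns requires 5·y_soil + 3·y_stone = 36, 6·y_soil + 1·y_stone = 25.
This yields shadow prices y_soil = 3, y_stone = 7.
Δz = y_stone·Δb = 7 × (-3) = -21, so new z* = 1184 − 21 = 1163.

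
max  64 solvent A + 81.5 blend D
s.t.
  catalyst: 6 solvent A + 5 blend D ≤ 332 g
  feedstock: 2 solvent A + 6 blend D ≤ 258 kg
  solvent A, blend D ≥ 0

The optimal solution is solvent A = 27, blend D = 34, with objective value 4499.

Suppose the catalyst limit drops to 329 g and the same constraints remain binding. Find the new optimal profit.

4473.5

Check each constraint at x*: catalyst 332/332 (tight); feedstock 258/258 (tight).
The binding rows give the dual system: 6·y_catalyst + 2·y_feedstock = 64 and 5·y_catalyst + 6·y_feedstock = 81.5.
This yields shadow prices y_catalyst = 8.5, y_feedstock = 6.5.
Δz = y_catalyst·Δb = 8.5 × (-3) = -25.5, so new z* = 4499 − 25.5 = 4473.5.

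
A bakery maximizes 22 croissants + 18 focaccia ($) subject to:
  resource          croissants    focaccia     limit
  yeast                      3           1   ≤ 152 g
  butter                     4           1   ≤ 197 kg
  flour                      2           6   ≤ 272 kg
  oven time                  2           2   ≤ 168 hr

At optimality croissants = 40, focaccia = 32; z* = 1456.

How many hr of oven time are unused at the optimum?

oven time used = 2·40 + 2·32 = 144; slack = 168 − 144 = 24.

24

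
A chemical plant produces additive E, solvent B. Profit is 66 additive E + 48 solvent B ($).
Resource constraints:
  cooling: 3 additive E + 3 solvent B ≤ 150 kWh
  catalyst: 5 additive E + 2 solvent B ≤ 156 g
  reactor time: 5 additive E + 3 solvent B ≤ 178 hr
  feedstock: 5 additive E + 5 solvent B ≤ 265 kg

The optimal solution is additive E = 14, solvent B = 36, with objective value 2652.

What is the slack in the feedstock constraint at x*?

feedstock used = 5·14 + 5·36 = 250; slack = 265 − 250 = 15.

15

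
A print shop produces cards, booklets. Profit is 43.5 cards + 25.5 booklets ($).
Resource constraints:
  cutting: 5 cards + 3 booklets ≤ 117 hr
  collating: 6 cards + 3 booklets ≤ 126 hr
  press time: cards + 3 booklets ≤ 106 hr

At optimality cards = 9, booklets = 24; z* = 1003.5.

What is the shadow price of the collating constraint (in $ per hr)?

1

Binding: cutting and collating. Non-binding: press time (25 unused).
By complementary slackness, y = 0 for the non-binding constraint.
The binding rows give the dual system: 5·y_cutting + 6·y_collating = 43.5 and 3·y_cutting + 3·y_collating = 25.5.
This yields shadow prices y_cutting = 7.5, y_collating = 1.
Shadow price of collating = 1.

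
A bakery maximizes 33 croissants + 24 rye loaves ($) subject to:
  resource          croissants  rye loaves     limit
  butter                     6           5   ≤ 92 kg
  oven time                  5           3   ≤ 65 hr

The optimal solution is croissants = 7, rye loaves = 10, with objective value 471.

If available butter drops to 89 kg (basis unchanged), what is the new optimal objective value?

462

Check each constraint at x*: butter 92/92 (tight); oven time 65/65 (tight).
From A_Bᵀ y = c: 6·y_butter + 5·y_oven time = 33; 5·y_butter + 3·y_oven time = 24.
This yields shadow prices y_butter = 3, y_oven time = 3.
Δz = y_butter·Δb = 3 × (-3) = -9, so new z* = 471 − 9 = 462.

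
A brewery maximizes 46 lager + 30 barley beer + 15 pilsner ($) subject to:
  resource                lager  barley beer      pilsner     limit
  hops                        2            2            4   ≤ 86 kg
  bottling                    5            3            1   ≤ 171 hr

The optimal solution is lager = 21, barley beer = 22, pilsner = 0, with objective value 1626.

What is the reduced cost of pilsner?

-5

Both hops and bottling are binding at x*.
From A_Bᵀ y = c: 2·y_hops + 5·y_bottling = 46; 2·y_hops + 3·y_bottling = 30.
→ y_hops = 3 and y_bottling = 8.
Reduced cost of pilsner: c₃ − yᵀa₃ = 15 − (3·4 + 8·1) = 15 − 20 = -5.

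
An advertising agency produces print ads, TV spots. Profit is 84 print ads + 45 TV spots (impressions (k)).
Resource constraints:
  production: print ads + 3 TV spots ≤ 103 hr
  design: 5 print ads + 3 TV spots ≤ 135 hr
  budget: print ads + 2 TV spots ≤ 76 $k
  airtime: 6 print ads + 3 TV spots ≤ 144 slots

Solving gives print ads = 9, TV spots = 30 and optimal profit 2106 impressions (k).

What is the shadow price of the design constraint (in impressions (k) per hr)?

6

Check each constraint at x*: production 99/103 (slack 4); design 135/135 (tight); budget 69/76 (slack 7); airtime 144/144 (tight).
Slack constraints have shadow price 0 (complementary slackness).
Dual feasibility on the basic columns requires 5·y_design + 6·y_airtime = 84, 3·y_design + 3·y_airtime = 45.
This yields shadow prices y_design = 6, y_airtime = 9.
Shadow price of design = 6.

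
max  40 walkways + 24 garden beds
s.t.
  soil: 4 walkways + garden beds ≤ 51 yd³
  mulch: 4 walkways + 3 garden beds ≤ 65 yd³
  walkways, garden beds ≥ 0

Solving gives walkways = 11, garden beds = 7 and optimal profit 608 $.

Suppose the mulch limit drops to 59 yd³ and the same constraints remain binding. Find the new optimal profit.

566

Check each constraint at x*: soil 51/51 (tight); mulch 65/65 (tight).
The binding rows give the dual system: 4·y_soil + 4·y_mulch = 40 and 1·y_soil + 3·y_mulch = 24.
Solving: y_soil = 3, y_mulch = 7.
Δz = y_mulch·Δb = 7 × (-6) = -42, so new z* = 608 − 42 = 566.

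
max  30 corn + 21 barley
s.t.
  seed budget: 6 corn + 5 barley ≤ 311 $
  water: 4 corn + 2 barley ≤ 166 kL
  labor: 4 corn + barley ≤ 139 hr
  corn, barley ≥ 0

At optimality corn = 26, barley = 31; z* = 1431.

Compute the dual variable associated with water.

Check each constraint at x*: seed budget 311/311 (tight); water 166/166 (tight); labor 135/139 (slack 4).
By complementary slackness, y = 0 for the non-binding constraint.
The binding rows give the dual system: 6·y_seed budget + 4·y_water = 30 and 5·y_seed budget + 2·y_water = 21.
→ y_seed budget = 3 and y_water = 3.
Shadow price of water = 3.

3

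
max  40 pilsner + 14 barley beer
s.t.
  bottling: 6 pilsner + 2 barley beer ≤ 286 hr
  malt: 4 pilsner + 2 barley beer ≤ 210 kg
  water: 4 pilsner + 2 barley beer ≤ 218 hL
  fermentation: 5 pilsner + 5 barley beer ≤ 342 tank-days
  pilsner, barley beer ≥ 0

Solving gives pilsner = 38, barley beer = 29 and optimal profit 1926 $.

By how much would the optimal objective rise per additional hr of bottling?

6

Check each constraint at x*: bottling 286/286 (tight); malt 210/210 (tight); water 210/218 (slack 8); fermentation 335/342 (slack 7).
Slack constraints have shadow price 0 (complementary slackness).
From A_Bᵀ y = c: 6·y_bottling + 4·y_malt = 40; 2·y_bottling + 2·y_malt = 14.
Solving: y_bottling = 6, y_malt = 1.
Shadow price of bottling = 6.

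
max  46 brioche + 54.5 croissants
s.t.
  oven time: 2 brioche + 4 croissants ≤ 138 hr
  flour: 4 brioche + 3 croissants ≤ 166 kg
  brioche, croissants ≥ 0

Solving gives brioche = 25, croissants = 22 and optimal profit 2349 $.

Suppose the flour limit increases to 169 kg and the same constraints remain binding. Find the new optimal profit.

Check each constraint at x*: oven time 138/138 (tight); flour 166/166 (tight).
From A_Bᵀ y = c: 2·y_oven time + 4·y_flour = 46; 4·y_oven time + 3·y_flour = 54.5.
Solving: y_oven time = 8, y_flour = 7.5.
Δz = y_flour·Δb = 7.5 × (3) = 22.5, so new z* = 2349 + 22.5 = 2371.5.

2371.5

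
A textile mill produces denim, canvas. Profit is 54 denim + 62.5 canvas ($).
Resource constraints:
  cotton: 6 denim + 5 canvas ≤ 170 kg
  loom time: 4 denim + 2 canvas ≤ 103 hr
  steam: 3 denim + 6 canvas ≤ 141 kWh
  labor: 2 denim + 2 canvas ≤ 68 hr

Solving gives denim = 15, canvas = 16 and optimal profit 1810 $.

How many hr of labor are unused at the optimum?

6

labor used = 2·15 + 2·16 = 62; slack = 68 − 62 = 6.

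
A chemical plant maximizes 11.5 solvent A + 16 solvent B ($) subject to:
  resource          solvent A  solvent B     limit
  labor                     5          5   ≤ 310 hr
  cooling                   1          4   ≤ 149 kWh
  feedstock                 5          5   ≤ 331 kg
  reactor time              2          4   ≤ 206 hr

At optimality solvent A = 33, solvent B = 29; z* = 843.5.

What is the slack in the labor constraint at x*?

labor used = 5·33 + 5·29 = 310; slack = 310 − 310 = 0.

0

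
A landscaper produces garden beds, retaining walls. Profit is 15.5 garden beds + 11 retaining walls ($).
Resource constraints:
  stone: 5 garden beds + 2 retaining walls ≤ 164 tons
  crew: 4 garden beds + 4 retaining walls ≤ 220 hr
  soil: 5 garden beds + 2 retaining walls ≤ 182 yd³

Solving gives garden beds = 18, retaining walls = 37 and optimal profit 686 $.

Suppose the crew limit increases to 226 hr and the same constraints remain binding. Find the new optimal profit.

Check each constraint at x*: stone 164/164 (tight); crew 220/220 (tight); soil 164/182 (slack 18).
Since soil is not tight, its dual is 0.
From A_Bᵀ y = c: 5·y_stone + 4·y_crew = 15.5; 2·y_stone + 4·y_crew = 11.
Solving: y_stone = 1.5, y_crew = 2.
Δz = y_crew·Δb = 2 × (6) = 12, so new z* = 686 + 12 = 698.

698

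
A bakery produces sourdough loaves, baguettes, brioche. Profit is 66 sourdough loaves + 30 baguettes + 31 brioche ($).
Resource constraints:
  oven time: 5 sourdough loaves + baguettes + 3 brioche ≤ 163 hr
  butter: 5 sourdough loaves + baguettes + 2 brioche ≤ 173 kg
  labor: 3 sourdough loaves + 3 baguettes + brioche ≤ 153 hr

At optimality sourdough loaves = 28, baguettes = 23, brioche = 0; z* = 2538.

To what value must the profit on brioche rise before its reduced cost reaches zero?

34

Binding: oven time and labor. Non-binding: butter (10 unused).
Slack constraints have shadow price 0 (complementary slackness).
The binding rows give the dual system: 5·y_oven time + 3·y_labor = 66 and 1·y_oven time + 3·y_labor = 30.
This yields shadow prices y_oven time = 9, y_labor = 7.
brioche enters the basis when its profit ≥ yᵀa₃ = 9·3 + 7·1 = 34.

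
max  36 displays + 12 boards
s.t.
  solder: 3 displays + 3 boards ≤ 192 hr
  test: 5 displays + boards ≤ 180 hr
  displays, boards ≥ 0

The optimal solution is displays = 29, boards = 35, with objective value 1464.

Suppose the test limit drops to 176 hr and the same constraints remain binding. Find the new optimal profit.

At the optimum: solder uses 192 of 192 (binding); test uses 180 of 180 (binding).
The binding rows give the dual system: 3·y_solder + 5·y_test = 36 and 3·y_solder + 1·y_test = 12.
Solving: y_solder = 2, y_test = 6.
Δz = y_test·Δb = 6 × (-4) = -24, so new z* = 1464 − 24 = 1440.

1440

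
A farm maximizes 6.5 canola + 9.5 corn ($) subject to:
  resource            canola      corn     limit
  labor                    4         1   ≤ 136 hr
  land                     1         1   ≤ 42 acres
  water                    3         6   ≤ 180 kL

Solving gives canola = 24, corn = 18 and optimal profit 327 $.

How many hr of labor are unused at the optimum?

22

labor used = 4·24 + 1·18 = 114; slack = 136 − 114 = 22.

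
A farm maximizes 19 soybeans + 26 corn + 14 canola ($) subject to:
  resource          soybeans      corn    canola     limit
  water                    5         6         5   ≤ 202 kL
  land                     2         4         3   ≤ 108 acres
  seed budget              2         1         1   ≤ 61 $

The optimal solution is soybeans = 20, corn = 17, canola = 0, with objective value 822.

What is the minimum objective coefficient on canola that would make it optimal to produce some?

21

Check each constraint at x*: water 202/202 (tight); land 108/108 (tight); seed budget 57/61 (slack 4).
By complementary slackness, y = 0 for the non-binding constraint.
From A_Bᵀ y = c: 5·y_water + 2·y_land = 19; 6·y_water + 4·y_land = 26.
This yields shadow prices y_water = 3, y_land = 2.
canola enters the basis when its profit ≥ yᵀa₃ = 3·5 + 2·3 = 21.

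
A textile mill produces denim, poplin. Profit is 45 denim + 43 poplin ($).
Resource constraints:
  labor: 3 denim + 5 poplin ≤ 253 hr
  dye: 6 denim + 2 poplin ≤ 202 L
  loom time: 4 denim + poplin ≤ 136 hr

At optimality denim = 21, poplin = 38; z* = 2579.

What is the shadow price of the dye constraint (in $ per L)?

4

At the optimum: labor uses 253 of 253 (binding); dye uses 202 of 202 (binding); loom time uses 122 of 136 (slack = 14).
Since loom time is not tight, its dual is 0.
The binding rows give the dual system: 3·y_labor + 6·y_dye = 45 and 5·y_labor + 2·y_dye = 43.
Solving: y_labor = 7, y_dye = 4.
Shadow price of dye = 4.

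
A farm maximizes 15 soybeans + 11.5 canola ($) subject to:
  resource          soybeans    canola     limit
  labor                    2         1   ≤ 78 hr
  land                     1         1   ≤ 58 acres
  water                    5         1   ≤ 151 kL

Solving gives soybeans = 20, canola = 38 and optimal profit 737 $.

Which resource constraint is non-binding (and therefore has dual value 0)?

water

labor: 78/78 (binding)
land: 58/58 (binding)
water: 138/151 (slack 13)
By complementary slackness, a constraint with positive slack has shadow price 0 → water.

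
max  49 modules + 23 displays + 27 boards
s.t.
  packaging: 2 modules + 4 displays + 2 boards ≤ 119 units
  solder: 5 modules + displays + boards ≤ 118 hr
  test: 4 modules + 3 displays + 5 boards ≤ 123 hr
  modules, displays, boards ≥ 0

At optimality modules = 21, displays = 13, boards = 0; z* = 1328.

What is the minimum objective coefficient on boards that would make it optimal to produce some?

35

Check each constraint at x*: packaging 94/119 (slack 25); solder 118/118 (tight); test 123/123 (tight).
Since packaging is not tight, its dual is 0.
From A_Bᵀ y = c: 5·y_solder + 4·y_test = 49; 1·y_solder + 3·y_test = 23.
Solving: y_solder = 5, y_test = 6.
boards enters the basis when its profit ≥ yᵀa₃ = 5·1 + 6·5 = 35.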